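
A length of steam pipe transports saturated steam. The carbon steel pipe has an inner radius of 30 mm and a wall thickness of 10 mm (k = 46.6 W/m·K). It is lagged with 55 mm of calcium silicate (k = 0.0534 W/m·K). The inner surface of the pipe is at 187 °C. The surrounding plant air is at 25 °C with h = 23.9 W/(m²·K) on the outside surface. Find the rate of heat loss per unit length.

Cylindrical conduction, so R = ln(r₂/r₁)/(2πkL) per layer, in series:
R_carbon steel pipe wall = ln(40/30)/(2π×46.6×1) = 9.825×10^-4 K/W
R_calcium silicate = ln(95/40)/(2π×0.0534×1) = 2.578 K/W
R_outer film = 1/(h_o·2πr_oL) = 1/(23.9×2π×0.095×1) = 0.0701 K/W
R_total = 2.649 K/W
Q = ΔT/R_total = 162/2.649

q′ ≈ 61.2 W/m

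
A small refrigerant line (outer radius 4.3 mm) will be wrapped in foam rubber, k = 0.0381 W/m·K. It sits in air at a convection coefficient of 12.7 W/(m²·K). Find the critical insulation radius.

For a cylinder r_cr = k/h = 0.0381/12.7
r_cr = 3 mm; since the bare radius (4.3 mm) is above r_cr, any added insulation will reduce heat loss.

r_cr ≈ 3 mm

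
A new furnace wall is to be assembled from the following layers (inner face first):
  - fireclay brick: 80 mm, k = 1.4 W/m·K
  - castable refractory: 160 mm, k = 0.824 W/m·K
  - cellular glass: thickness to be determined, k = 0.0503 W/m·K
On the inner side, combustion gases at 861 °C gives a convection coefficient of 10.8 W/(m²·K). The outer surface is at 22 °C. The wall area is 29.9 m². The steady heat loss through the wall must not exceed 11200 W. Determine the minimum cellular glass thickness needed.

Series thermal resistances:
R_inner film = 1/(h_i·A) = 1/(10.8×29.9) = 0.003097 K/W
R_fireclay brick = L/(kA) = 0.08/(1.4×29.9) = 0.001911 K/W
R_castable refractory = L/(kA) = 0.16/(0.824×29.9) = 0.006494 K/W
Sum of the known resistances R_other = 0.0115 K/W
Required total resistance R_tot = ΔT/Q_allow = 839/11200 = 0.07491 K/W
R_cellular glass = R_tot − R_other = 0.06341 K/W
L = R·k·A = 0.06341×0.0503×29.9

L ≈ 95.4 mm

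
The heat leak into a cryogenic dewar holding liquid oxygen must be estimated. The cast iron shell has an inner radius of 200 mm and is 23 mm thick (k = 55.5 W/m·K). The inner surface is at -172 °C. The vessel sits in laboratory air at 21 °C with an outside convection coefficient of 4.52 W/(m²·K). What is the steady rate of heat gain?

Q ≈ 544 W

Each spherical layer contributes R = (1/r_i − 1/r_o)/(4πk):
R_cast iron shell = (1/0.2 − 1/0.223)/(4π×55.5) = 7.394×10^-4 K/W
R_outer film = 1/(h·4πr_o²) = 1/(4.52×4π×0.223²) = 0.354 K/W
R_total = 0.3548 K/W
Q = ΔT/R_total = 193/0.3548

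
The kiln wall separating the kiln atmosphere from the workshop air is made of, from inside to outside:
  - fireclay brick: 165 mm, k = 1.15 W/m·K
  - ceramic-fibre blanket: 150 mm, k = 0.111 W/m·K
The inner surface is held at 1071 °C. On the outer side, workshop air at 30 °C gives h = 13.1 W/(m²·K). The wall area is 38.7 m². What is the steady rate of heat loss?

Treating each layer as a thermal resistance in series:
R_fireclay brick = L/(kA) = 0.165/(1.15×38.7) = 0.003707 K/W
R_ceramic-fibre blanket = L/(kA) = 0.15/(0.111×38.7) = 0.03492 K/W
R_outer film = 1/(h_o·A) = 1/(13.1×38.7) = 0.001973 K/W
R_total = 0.0406 K/W
Q = ΔT / R_total = 1041 / 0.0406

Q ≈ 25600 W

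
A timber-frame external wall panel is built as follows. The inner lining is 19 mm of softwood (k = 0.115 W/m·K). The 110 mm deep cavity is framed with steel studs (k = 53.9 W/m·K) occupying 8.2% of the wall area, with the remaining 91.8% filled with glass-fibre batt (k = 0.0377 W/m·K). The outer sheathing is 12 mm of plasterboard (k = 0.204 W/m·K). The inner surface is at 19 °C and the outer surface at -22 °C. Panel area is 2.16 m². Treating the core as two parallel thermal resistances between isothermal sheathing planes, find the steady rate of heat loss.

Q ≈ 356 W

Sheathing layers in series; stud and cavity paths in parallel between them.
R_inner = 0.019/(0.115×2.16) = 0.07649 K/W
R_stud  = 0.11/(53.9×0.082×2.16) = 0.01152 K/W
R_cav   = 0.11/(0.0377×0.918×2.16) = 1.471 K/W
1/R_core = 1/R_stud + 1/R_cav → R_core = 0.01143 K/W
R_outer = 0.012/(0.204×2.16) = 0.02723 K/W
R_total = 0.1152 K/W
Q = ΔT/R_total = 41/0.1152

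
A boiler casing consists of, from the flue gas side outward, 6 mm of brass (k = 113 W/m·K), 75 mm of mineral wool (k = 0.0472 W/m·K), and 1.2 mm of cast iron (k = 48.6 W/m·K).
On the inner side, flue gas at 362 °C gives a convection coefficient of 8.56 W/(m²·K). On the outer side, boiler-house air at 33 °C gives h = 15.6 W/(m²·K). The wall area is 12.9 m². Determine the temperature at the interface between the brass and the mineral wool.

Thermal resistances in series:
R_inner film = 1/(h_i·A) = 1/(8.56×12.9) = 0.009056 K/W
R_brass = L/(kA) = 0.006/(113×12.9) = 4.116×10^-6 K/W
R_mineral wool = L/(kA) = 0.075/(0.0472×12.9) = 0.1232 K/W
R_cast iron = L/(kA) = 0.0012/(48.6×12.9) = 1.914×10^-6 K/W
R_outer film = 1/(h_o·A) = 1/(15.6×12.9) = 0.004969 K/W
R_total = 0.1372 K/W;  Q = ΔT/R_total = 329/0.1372 = 2398 W
T_interface = T_inner − Q·ΣR(inner→interface) = 362 − 2400×0.00906

T ≈ 340 °C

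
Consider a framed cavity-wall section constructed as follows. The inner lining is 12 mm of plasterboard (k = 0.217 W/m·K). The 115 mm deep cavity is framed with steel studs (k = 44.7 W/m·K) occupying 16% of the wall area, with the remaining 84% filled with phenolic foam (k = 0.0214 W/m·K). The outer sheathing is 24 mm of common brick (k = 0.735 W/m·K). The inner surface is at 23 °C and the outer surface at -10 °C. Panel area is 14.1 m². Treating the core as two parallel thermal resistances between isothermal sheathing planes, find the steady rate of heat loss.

Sheathing layers in series; stud and cavity paths in parallel between them.
R_inner = 0.012/(0.217×14.1) = 0.003922 K/W
R_stud  = 0.115/(44.7×0.16×14.1) = 0.00114 K/W
R_cav   = 0.115/(0.0214×0.84×14.1) = 0.4537 K/W
1/R_core = 1/R_stud + 1/R_cav → R_core = 0.001138 K/W
R_outer = 0.024/(0.735×14.1) = 0.002316 K/W
R_total = 0.007375 K/W
Q = ΔT/R_total = 33/0.007375

Q ≈ 4470 W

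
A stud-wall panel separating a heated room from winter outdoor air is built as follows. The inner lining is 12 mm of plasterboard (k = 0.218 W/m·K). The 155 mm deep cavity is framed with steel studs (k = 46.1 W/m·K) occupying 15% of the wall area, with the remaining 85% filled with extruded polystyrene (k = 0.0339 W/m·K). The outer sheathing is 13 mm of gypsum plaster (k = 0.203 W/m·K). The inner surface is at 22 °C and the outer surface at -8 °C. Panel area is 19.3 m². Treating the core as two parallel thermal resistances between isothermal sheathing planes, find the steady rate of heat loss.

Sheathing layers in series; stud and cavity paths in parallel between them.
R_inner = 0.012/(0.218×19.3) = 0.002852 K/W
R_stud  = 0.155/(46.1×0.15×19.3) = 0.001161 K/W
R_cav   = 0.155/(0.0339×0.85×19.3) = 0.2787 K/W
1/R_core = 1/R_stud + 1/R_cav → R_core = 0.001157 K/W
R_outer = 0.013/(0.203×19.3) = 0.003318 K/W
R_total = 0.007327 K/W
Q = ΔT/R_total = 30/0.007327

Q ≈ 4090 W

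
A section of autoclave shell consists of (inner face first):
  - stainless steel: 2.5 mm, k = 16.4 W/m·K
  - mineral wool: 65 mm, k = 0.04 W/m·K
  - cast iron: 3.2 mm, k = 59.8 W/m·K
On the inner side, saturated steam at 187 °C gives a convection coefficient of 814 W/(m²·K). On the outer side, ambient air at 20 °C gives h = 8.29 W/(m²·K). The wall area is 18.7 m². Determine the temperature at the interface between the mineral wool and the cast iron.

T ≈ 31.5 °C

Using the resistance-network approach (series):
R_inner film = 1/(h_i·A) = 1/(814×18.7) = 6.57×10^-5 K/W
R_stainless steel = L/(kA) = 0.0025/(16.4×18.7) = 8.152×10^-6 K/W
R_mineral wool = L/(kA) = 0.065/(0.04×18.7) = 0.0869 K/W
R_cast iron = L/(kA) = 0.0032/(59.8×18.7) = 2.862×10^-6 K/W
R_outer film = 1/(h_o·A) = 1/(8.29×18.7) = 0.006451 K/W
R_total = 0.09343 K/W;  Q = ΔT/R_total = 167/0.09343 = 1788 W
T_interface = T_inner − Q·ΣR(inner→interface) = 187 − 1790×0.08697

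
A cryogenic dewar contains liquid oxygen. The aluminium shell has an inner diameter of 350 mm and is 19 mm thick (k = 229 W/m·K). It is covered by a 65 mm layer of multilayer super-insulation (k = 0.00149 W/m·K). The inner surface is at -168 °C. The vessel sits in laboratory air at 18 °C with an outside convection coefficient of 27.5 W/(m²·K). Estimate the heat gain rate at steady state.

Each spherical layer contributes R = (1/r_i − 1/r_o)/(4πk):
R_aluminium shell = (1/0.175 − 1/0.194)/(4π×229) = 1.945×10^-4 K/W
R_multilayer super-insulation = (1/0.194 − 1/0.259)/(4π×0.00149) = 69.09 K/W
R_outer film = 1/(h·4πr_o²) = 1/(27.5×4π×0.259²) = 0.04314 K/W
R_total = 69.13 K/W
Q = ΔT/R_total = 186/69.13

Q ≈ 2.69 W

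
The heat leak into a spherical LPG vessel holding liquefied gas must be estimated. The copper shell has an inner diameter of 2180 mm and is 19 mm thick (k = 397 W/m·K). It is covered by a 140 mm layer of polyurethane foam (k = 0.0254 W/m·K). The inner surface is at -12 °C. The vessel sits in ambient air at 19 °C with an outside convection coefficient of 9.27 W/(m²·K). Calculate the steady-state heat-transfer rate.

Radial (spherical) resistances in series:
R_copper shell = (1/1.09 − 1/1.109)/(4π×397) = 3.151×10^-6 K/W
R_polyurethane foam = (1/1.109 − 1/1.249)/(4π×0.0254) = 0.3167 K/W
R_outer film = 1/(h·4πr_o²) = 1/(9.27×4π×1.249²) = 0.005503 K/W
R_total = 0.3222 K/W
Q = ΔT/R_total = 31/0.3222

Q ≈ 96.2 W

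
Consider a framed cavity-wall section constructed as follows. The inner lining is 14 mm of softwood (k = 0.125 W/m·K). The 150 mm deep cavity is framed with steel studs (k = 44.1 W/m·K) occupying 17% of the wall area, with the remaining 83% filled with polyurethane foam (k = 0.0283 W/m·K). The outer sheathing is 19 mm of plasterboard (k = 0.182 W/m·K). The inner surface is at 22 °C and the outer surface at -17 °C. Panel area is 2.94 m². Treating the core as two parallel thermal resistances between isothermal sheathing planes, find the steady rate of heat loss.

Q ≈ 485 W

Sheathing layers in series; stud and cavity paths in parallel between them.
R_inner = 0.014/(0.125×2.94) = 0.0381 K/W
R_stud  = 0.15/(44.1×0.17×2.94) = 0.006805 K/W
R_cav   = 0.15/(0.0283×0.83×2.94) = 2.172 K/W
1/R_core = 1/R_stud + 1/R_cav → R_core = 0.006784 K/W
R_outer = 0.019/(0.182×2.94) = 0.03551 K/W
R_total = 0.08039 K/W
Q = ΔT/R_total = 39/0.08039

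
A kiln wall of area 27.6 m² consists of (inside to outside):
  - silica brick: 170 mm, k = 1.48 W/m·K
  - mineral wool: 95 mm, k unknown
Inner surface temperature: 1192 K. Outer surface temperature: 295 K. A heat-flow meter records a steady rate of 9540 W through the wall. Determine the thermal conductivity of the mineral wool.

k ≈ 0.0383 W/(m·K)

Model the wall as resistances in series:
R_silica brick = L/(kA) = 0.17/(1.48×27.6) = 0.004162 K/W
Sum of known resistances R_other = 0.004162 K/W
Total R = ΔT/Q = 897/9540 = 0.09403 K/W
R_mineral wool = R_total − R_other = 0.08986 K/W
k = L/(R·A) = 0.095/(0.08986×27.6)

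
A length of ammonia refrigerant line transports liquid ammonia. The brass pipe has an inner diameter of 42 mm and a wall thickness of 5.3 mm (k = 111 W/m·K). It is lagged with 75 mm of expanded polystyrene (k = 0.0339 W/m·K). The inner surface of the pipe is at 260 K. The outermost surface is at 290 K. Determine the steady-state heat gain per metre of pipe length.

q′ ≈ 4.74 W/m

Per-layer cylindrical resistances, series-summed:
R_brass pipe wall = ln(26.3/21)/(2π×111×1) = 3.227×10^-4 K/W
R_expanded polystyrene = ln(101.3/26.3)/(2π×0.0339×1) = 6.331 K/W
R_total = 6.331 K/W
Q = ΔT/R_total = 30/6.331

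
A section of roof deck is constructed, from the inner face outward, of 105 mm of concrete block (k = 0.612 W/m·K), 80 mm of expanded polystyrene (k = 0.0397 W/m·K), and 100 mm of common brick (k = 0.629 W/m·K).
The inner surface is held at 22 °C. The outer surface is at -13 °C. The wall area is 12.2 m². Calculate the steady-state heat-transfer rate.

Using the resistance-network approach (series):
R_concrete block = L/(kA) = 0.105/(0.612×12.2) = 0.01406 K/W
R_expanded polystyrene = L/(kA) = 0.08/(0.0397×12.2) = 0.1652 K/W
R_common brick = L/(kA) = 0.1/(0.629×12.2) = 0.01303 K/W
R_total = 0.1923 K/W
Q = ΔT / R_total = 35 / 0.1923

Q ≈ 182 W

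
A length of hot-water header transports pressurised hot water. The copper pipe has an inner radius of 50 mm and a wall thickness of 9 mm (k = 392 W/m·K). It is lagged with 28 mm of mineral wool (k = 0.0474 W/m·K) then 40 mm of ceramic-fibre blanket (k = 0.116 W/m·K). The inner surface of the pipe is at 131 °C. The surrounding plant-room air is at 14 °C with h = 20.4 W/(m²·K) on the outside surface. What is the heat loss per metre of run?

Treating each annulus and film as a series resistance:
R_copper pipe wall = ln(59/50)/(2π×392×1) = 6.72×10^-5 K/W
R_mineral wool = ln(87/59)/(2π×0.0474×1) = 1.304 K/W
R_ceramic-fibre blanket = ln(127/87)/(2π×0.116×1) = 0.519 K/W
R_outer film = 1/(h_o·2πr_oL) = 1/(20.4×2π×0.127×1) = 0.06143 K/W
R_total = 1.885 K/W
Q = ΔT/R_total = 117/1.885

q′ ≈ 62.1 W/m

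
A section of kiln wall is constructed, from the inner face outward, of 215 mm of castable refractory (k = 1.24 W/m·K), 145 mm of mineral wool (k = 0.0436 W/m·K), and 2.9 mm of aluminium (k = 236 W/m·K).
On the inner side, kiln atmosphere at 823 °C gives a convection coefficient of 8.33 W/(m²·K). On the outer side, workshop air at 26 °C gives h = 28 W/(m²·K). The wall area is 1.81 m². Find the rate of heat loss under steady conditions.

Using the resistance-network approach (series):
R_inner film = 1/(h_i·A) = 1/(8.33×1.81) = 0.06632 K/W
R_castable refractory = L/(kA) = 0.215/(1.24×1.81) = 0.09579 K/W
R_mineral wool = L/(kA) = 0.145/(0.0436×1.81) = 1.837 K/W
R_aluminium = L/(kA) = 0.0029/(236×1.81) = 6.789×10^-6 K/W
R_outer film = 1/(h_o·A) = 1/(28×1.81) = 0.01973 K/W
R_total = 2.019 K/W
Q = ΔT / R_total = 797 / 2.019

Q ≈ 395 W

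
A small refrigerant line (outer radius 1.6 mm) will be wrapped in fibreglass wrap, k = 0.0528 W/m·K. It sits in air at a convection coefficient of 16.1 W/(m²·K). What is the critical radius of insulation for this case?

r_cr ≈ 3.28 mm

For a cylinder r_cr = k/h = 0.0528/16.1
r_cr = 3.28 mm; since the bare radius (1.6 mm) is below r_cr, adding a thin layer of insulation will *increase* heat loss.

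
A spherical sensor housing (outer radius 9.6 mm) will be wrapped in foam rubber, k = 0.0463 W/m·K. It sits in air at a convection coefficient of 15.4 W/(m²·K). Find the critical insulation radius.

For a sphere r_cr = 2k/h = 2×0.0463/15.4
r_cr = 6.01 mm; since the bare radius (9.6 mm) is above r_cr, any added insulation will reduce heat loss.

r_cr ≈ 6.01 mm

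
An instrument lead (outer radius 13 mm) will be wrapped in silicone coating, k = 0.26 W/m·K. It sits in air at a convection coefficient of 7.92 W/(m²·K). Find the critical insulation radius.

For a cylinder r_cr = k/h = 0.26/7.92
r_cr = 32.8 mm; since the bare radius (13 mm) is below r_cr, adding a thin layer of insulation will *increase* heat loss.

r_cr ≈ 32.8 mm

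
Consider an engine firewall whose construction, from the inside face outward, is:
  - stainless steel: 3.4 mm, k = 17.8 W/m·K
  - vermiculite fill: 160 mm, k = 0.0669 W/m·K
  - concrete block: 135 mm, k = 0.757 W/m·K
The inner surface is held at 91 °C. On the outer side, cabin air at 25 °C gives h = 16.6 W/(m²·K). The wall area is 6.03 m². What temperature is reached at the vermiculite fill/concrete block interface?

T ≈ 31 °C

Treating each layer as a thermal resistance in series:
R_stainless steel = L/(kA) = 0.0034/(17.8×6.03) = 3.168×10^-5 K/W
R_vermiculite fill = L/(kA) = 0.16/(0.0669×6.03) = 0.3966 K/W
R_concrete block = L/(kA) = 0.135/(0.757×6.03) = 0.02957 K/W
R_outer film = 1/(h_o·A) = 1/(16.6×6.03) = 0.00999 K/W
R_total = 0.4362 K/W;  Q = ΔT/R_total = 66/0.4362 = 151.3 W
T_interface = T_inner − Q·ΣR(inner→interface) = 91 − 151×0.3967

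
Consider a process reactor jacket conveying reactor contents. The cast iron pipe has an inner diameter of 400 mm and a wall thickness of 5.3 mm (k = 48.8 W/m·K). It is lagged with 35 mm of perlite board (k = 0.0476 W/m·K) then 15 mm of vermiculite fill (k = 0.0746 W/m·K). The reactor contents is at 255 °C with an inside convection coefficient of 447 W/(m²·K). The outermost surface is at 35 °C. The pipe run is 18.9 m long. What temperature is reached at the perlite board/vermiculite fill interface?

T ≈ 78.2 °C

Treating each annulus and film as a series resistance:
R_inner film = 1/(h_i·2πr₁L) = 1/(447×2π×0.2×18.9) = 9.419×10^-5 K/W
R_cast iron pipe wall = ln(205.3/200)/(2π×48.8×18.9) = 4.513×10^-6 K/W
R_perlite board = ln(240.3/205.3)/(2π×0.0476×18.9) = 0.02785 K/W
R_vermiculite fill = ln(255.3/240.3)/(2π×0.0746×18.9) = 0.006835 K/W
R_total = 0.03478 K/W
Q = ΔT/R_total = 220/0.03478
Q = 6330 W
T_interface = T_inner − Q·ΣR(inner→interface) = 255 − 6330×0.02795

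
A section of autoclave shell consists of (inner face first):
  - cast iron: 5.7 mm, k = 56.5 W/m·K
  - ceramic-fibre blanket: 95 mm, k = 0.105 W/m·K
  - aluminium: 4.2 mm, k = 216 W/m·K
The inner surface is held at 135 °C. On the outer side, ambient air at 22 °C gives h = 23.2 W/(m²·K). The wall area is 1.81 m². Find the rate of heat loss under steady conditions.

Model the wall as resistances in series:
R_cast iron = L/(kA) = 0.0057/(56.5×1.81) = 5.574×10^-5 K/W
R_ceramic-fibre blanket = L/(kA) = 0.095/(0.105×1.81) = 0.4999 K/W
R_aluminium = L/(kA) = 0.0042/(216×1.81) = 1.074×10^-5 K/W
R_outer film = 1/(h_o·A) = 1/(23.2×1.81) = 0.02381 K/W
R_total = 0.5237 K/W
Q = ΔT / R_total = 113 / 0.5237

Q ≈ 216 W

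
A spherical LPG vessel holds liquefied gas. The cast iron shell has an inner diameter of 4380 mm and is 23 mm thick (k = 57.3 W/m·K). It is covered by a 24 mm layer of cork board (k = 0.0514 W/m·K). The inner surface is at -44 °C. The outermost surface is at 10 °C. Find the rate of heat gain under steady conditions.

Q ≈ 7190 W

Spherical conduction: R = (1/r_in − 1/r_out)/(4πk) per layer; series-sum.
R_cast iron shell = (1/2.19 − 1/2.213)/(4π×57.3) = 6.591×10^-6 K/W
R_cork board = (1/2.213 − 1/2.237)/(4π×0.0514) = 0.007506 K/W
R_total = 0.007512 K/W
Q = ΔT/R_total = 54/0.007512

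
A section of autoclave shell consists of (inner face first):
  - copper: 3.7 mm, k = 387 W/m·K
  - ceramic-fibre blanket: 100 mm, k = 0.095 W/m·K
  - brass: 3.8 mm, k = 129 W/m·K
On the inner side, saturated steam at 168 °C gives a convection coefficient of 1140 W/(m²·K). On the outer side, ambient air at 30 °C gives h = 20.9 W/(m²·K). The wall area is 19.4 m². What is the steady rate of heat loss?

Q ≈ 2430 W

Using the resistance-network approach (series):
R_inner film = 1/(h_i·A) = 1/(1140×19.4) = 4.522×10^-5 K/W
R_copper = L/(kA) = 0.0037/(387×19.4) = 4.928×10^-7 K/W
R_ceramic-fibre blanket = L/(kA) = 0.1/(0.095×19.4) = 0.05426 K/W
R_brass = L/(kA) = 0.0038/(129×19.4) = 1.518×10^-6 K/W
R_outer film = 1/(h_o·A) = 1/(20.9×19.4) = 0.002466 K/W
R_total = 0.05677 K/W
Q = ΔT / R_total = 138 / 0.05677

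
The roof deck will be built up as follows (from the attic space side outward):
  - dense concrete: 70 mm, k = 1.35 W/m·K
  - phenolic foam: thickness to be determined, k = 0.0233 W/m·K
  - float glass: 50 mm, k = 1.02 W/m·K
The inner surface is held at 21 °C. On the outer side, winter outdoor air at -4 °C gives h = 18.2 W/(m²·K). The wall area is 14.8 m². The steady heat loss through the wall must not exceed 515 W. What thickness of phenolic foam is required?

L ≈ 13.1 mm

Thermal resistances in series:
R_dense concrete = L/(kA) = 0.07/(1.35×14.8) = 0.003504 K/W
R_float glass = L/(kA) = 0.05/(1.02×14.8) = 0.003312 K/W
R_outer film = 1/(h_o·A) = 1/(18.2×14.8) = 0.003713 K/W
Sum of the known resistances R_other = 0.01053 K/W
Required total resistance R_tot = ΔT/Q_allow = 25/515 = 0.04854 K/W
R_phenolic foam = R_tot − R_other = 0.03802 K/W
L = R·k·A = 0.03802×0.0233×14.8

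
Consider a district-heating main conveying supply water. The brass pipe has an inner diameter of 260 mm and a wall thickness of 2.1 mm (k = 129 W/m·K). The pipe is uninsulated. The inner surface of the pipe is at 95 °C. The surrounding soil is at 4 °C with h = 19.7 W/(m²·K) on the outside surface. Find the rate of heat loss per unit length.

q′ ≈ 1490 W/m

Cylindrical conduction, so R = ln(r₂/r₁)/(2πkL) per layer, in series:
R_brass pipe wall = ln(132.1/130)/(2π×129×1) = 1.977×10^-5 K/W
R_outer film = 1/(h_o·2πr_oL) = 1/(19.7×2π×0.1321×1) = 0.06116 K/W
R_total = 0.06118 K/W
Q = ΔT/R_total = 91/0.06118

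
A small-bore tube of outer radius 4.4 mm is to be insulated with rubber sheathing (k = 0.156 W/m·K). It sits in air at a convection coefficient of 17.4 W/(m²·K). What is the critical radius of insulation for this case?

r_cr ≈ 8.97 mm

For a cylinder r_cr = k/h = 0.156/17.4
r_cr = 8.97 mm; since the bare radius (4.4 mm) is below r_cr, adding a thin layer of insulation will *increase* heat loss.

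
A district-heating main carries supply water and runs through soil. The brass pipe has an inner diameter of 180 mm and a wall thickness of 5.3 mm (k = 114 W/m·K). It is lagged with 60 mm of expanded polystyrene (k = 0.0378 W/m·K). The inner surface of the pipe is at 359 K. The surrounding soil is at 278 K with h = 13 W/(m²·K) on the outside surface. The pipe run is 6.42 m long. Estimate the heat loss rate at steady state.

Q ≈ 244 W

For a radial system each layer contributes R = ln(r_out/r_in)/(2πkL); films add R = 1/(hA).
R_brass pipe wall = ln(95.3/90)/(2π×114×6.42) = 1.244×10^-5 K/W
R_expanded polystyrene = ln(155.3/95.3)/(2π×0.0378×6.42) = 0.3203 K/W
R_outer film = 1/(h_o·2πr_oL) = 1/(13×2π×0.1553×6.42) = 0.01228 K/W
R_total = 0.3326 K/W
Q = ΔT/R_total = 81/0.3326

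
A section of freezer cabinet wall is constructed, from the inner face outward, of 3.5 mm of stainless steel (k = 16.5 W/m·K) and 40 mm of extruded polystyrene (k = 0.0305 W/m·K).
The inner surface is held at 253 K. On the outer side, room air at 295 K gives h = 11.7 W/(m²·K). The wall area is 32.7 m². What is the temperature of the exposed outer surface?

Treating each layer as a thermal resistance in series:
R_stainless steel = L/(kA) = 0.0035/(16.5×32.7) = 6.487×10^-6 K/W
R_extruded polystyrene = L/(kA) = 0.04/(0.0305×32.7) = 0.04011 K/W
R_outer film = 1/(h_o·A) = 1/(11.7×32.7) = 0.002614 K/W
R_total = 0.04273 K/W;  Q = ΔT/R_total = 42/0.04273 = 983 W
T_interface = T_inner + Q·ΣR(inner→interface) = 253 + 983×0.04011

T ≈ 292 K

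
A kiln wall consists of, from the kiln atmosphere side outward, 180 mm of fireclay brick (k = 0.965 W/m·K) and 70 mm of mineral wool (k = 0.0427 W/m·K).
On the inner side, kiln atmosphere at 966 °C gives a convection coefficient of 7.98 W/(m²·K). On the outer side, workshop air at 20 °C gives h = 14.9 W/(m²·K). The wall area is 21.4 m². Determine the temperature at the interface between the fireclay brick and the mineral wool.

Treating each layer as a thermal resistance in series:
R_inner film = 1/(h_i·A) = 1/(7.98×21.4) = 0.005856 K/W
R_fireclay brick = L/(kA) = 0.18/(0.965×21.4) = 0.008716 K/W
R_mineral wool = L/(kA) = 0.07/(0.0427×21.4) = 0.0766 K/W
R_outer film = 1/(h_o·A) = 1/(14.9×21.4) = 0.003136 K/W
R_total = 0.09431 K/W;  Q = ΔT/R_total = 946/0.09431 = 10030 W
T_interface = T_inner − Q·ΣR(inner→interface) = 966 − 10000×0.01457

T ≈ 820 °C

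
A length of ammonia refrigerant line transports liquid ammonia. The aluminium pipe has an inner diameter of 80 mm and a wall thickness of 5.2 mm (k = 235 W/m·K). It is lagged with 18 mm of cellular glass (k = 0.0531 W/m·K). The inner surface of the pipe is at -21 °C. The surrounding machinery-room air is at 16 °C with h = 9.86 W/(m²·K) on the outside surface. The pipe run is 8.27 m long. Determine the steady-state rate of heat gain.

For a radial system each layer contributes R = ln(r_out/r_in)/(2πkL); films add R = 1/(hA).
R_aluminium pipe wall = ln(45.2/40)/(2π×235×8.27) = 1.001×10^-5 K/W
R_cellular glass = ln(63.2/45.2)/(2π×0.0531×8.27) = 0.1215 K/W
R_outer film = 1/(h_o·2πr_oL) = 1/(9.86×2π×0.0632×8.27) = 0.03088 K/W
R_total = 0.1524 K/W
Q = ΔT/R_total = 37/0.1524

Q ≈ 243 W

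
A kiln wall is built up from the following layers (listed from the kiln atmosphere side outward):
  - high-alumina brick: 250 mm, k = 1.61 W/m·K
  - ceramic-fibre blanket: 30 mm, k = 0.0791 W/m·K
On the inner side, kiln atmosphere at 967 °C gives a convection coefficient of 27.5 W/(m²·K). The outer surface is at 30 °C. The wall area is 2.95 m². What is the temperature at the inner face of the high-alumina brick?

Using the resistance-network approach (series):
R_inner film = 1/(h_i·A) = 1/(27.5×2.95) = 0.01233 K/W
R_high-alumina brick = L/(kA) = 0.25/(1.61×2.95) = 0.05264 K/W
R_ceramic-fibre blanket = L/(kA) = 0.03/(0.0791×2.95) = 0.1286 K/W
R_total = 0.1935 K/W;  Q = ΔT/R_total = 937/0.1935 = 4842 W
T_interface = T_inner − Q·ΣR(inner→interface) = 967 − 4840×0.01233

T ≈ 907 °C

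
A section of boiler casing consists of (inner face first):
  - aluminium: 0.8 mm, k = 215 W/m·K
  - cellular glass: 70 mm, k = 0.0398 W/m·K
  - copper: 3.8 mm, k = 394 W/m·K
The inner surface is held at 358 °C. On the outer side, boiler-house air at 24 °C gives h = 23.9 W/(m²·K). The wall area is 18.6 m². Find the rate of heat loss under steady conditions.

Q ≈ 3450 W

Series thermal resistances:
R_aluminium = L/(kA) = 0.0008/(215×18.6) = 2.001×10^-7 K/W
R_cellular glass = L/(kA) = 0.07/(0.0398×18.6) = 0.09456 K/W
R_copper = L/(kA) = 0.0038/(394×18.6) = 5.185×10^-7 K/W
R_outer film = 1/(h_o·A) = 1/(23.9×18.6) = 0.00225 K/W
R_total = 0.09681 K/W
Q = ΔT / R_total = 334 / 0.09681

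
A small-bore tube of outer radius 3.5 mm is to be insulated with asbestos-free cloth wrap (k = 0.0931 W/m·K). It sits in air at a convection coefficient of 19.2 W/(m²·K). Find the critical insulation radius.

For a cylinder r_cr = k/h = 0.0931/19.2
r_cr = 4.85 mm; since the bare radius (3.5 mm) is below r_cr, adding a thin layer of insulation will *increase* heat loss.

r_cr ≈ 4.85 mm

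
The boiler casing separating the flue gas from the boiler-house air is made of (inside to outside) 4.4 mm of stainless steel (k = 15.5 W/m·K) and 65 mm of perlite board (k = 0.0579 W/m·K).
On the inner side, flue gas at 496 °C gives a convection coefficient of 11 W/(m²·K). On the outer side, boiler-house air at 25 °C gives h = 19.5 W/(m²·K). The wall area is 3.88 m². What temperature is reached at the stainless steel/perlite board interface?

T ≈ 462 °C

Using the resistance-network approach (series):
R_inner film = 1/(h_i·A) = 1/(11×3.88) = 0.02343 K/W
R_stainless steel = L/(kA) = 0.0044/(15.5×3.88) = 7.316×10^-5 K/W
R_perlite board = L/(kA) = 0.065/(0.0579×3.88) = 0.2893 K/W
R_outer film = 1/(h_o·A) = 1/(19.5×3.88) = 0.01322 K/W
R_total = 0.3261 K/W;  Q = ΔT/R_total = 471/0.3261 = 1445 W
T_interface = T_inner − Q·ΣR(inner→interface) = 496 − 1440×0.0235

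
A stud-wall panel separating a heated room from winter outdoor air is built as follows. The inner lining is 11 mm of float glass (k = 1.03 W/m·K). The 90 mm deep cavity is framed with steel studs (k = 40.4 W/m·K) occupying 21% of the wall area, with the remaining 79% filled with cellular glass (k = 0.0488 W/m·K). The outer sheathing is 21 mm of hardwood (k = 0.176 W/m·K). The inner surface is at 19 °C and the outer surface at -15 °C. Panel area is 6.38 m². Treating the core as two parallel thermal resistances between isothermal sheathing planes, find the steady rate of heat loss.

Q ≈ 1540 W

Sheathing layers in series; stud and cavity paths in parallel between them.
R_inner = 0.011/(1.03×6.38) = 0.001674 K/W
R_stud  = 0.09/(40.4×0.21×6.38) = 0.001663 K/W
R_cav   = 0.09/(0.0488×0.79×6.38) = 0.3659 K/W
1/R_core = 1/R_stud + 1/R_cav → R_core = 0.001655 K/W
R_outer = 0.021/(0.176×6.38) = 0.0187 K/W
R_total = 0.02203 K/W
Q = ΔT/R_total = 34/0.02203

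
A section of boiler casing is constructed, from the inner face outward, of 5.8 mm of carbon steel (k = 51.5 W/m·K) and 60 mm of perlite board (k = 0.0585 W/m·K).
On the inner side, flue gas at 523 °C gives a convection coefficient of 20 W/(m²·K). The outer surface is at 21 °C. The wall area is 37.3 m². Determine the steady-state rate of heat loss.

Treating each layer as a thermal resistance in series:
R_inner film = 1/(h_i·A) = 1/(20×37.3) = 0.00134 K/W
R_carbon steel = L/(kA) = 0.0058/(51.5×37.3) = 3.019×10^-6 K/W
R_perlite board = L/(kA) = 0.06/(0.0585×37.3) = 0.0275 K/W
R_total = 0.02884 K/W
Q = ΔT / R_total = 502 / 0.02884

Q ≈ 17400 W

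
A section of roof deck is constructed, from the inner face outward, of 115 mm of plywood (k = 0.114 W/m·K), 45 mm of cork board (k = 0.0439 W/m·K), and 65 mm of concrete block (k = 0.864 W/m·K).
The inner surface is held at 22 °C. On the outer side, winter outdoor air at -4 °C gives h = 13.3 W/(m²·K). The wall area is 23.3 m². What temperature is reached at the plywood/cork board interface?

Treating each layer as a thermal resistance in series:
R_plywood = L/(kA) = 0.115/(0.114×23.3) = 0.04329 K/W
R_cork board = L/(kA) = 0.045/(0.0439×23.3) = 0.04399 K/W
R_concrete block = L/(kA) = 0.065/(0.864×23.3) = 0.003229 K/W
R_outer film = 1/(h_o·A) = 1/(13.3×23.3) = 0.003227 K/W
R_total = 0.09374 K/W;  Q = ΔT/R_total = 26/0.09374 = 277.3 W
T_interface = T_inner − Q·ΣR(inner→interface) = 22 − 277×0.04329

T ≈ 9.99 °C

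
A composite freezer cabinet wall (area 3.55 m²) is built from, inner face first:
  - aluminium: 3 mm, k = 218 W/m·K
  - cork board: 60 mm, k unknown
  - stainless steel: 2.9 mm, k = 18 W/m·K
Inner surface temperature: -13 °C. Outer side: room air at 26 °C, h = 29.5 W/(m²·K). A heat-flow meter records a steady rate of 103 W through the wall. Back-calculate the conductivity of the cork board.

Series thermal resistances:
R_aluminium = L/(kA) = 0.003/(218×3.55) = 3.876×10^-6 K/W
R_stainless steel = L/(kA) = 0.0029/(18×3.55) = 4.538×10^-5 K/W
R_outer film = 1/(h_o·A) = 1/(29.5×3.55) = 0.009549 K/W
Sum of known resistances R_other = 0.009598 K/W
Total R = ΔT/Q = 39/103 = 0.3786 K/W
R_cork board = R_total − R_other = 0.369 K/W
k = L/(R·A) = 0.06/(0.369×3.55)

k ≈ 0.0458 W/(m·K)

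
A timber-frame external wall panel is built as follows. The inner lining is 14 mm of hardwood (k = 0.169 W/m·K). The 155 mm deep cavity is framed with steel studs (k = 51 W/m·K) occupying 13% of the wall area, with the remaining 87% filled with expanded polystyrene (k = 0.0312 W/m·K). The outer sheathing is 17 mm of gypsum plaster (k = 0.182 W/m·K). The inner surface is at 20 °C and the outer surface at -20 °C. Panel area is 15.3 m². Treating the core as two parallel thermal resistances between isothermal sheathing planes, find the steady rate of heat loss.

Q ≈ 3070 W

Sheathing layers in series; stud and cavity paths in parallel between them.
R_inner = 0.014/(0.169×15.3) = 0.005414 K/W
R_stud  = 0.155/(51×0.13×15.3) = 0.001528 K/W
R_cav   = 0.155/(0.0312×0.87×15.3) = 0.3732 K/W
1/R_core = 1/R_stud + 1/R_cav → R_core = 0.001522 K/W
R_outer = 0.017/(0.182×15.3) = 0.006105 K/W
R_total = 0.01304 K/W
Q = ΔT/R_total = 40/0.01304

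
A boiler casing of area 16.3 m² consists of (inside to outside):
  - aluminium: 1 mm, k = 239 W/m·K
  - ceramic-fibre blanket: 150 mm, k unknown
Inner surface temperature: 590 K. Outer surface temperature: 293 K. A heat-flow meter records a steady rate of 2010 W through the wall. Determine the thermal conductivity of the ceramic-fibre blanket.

Model the wall as resistances in series:
R_aluminium = L/(kA) = 0.001/(239×16.3) = 2.567×10^-7 K/W
Sum of known resistances R_other = 2.567×10^-7 K/W
Total R = ΔT/Q = 297/2010 = 0.1478 K/W
R_ceramic-fibre blanket = R_total − R_other = 0.1478 K/W
k = L/(R·A) = 0.15/(0.1478×16.3)

k ≈ 0.0623 W/(m·K)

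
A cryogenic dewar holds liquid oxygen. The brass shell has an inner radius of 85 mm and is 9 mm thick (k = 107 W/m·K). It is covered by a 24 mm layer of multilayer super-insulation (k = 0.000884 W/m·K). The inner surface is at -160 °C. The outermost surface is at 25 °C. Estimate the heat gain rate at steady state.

Q ≈ 0.95 W

Each spherical layer contributes R = (1/r_i − 1/r_o)/(4πk):
R_brass shell = (1/0.085 − 1/0.094)/(4π×107) = 8.377×10^-4 K/W
R_multilayer super-insulation = (1/0.094 − 1/0.118)/(4π×0.000884) = 194.8 K/W
R_total = 194.8 K/W
Q = ΔT/R_total = 185/194.8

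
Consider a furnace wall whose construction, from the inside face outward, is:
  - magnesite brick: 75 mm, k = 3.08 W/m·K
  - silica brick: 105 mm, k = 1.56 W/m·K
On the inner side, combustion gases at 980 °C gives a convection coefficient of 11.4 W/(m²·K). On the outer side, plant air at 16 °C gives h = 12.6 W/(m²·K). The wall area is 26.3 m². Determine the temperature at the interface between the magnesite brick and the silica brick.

Series thermal resistances:
R_inner film = 1/(h_i·A) = 1/(11.4×26.3) = 0.003335 K/W
R_magnesite brick = L/(kA) = 0.075/(3.08×26.3) = 9.259×10^-4 K/W
R_silica brick = L/(kA) = 0.105/(1.56×26.3) = 0.002559 K/W
R_outer film = 1/(h_o·A) = 1/(12.6×26.3) = 0.003018 K/W
R_total = 0.009838 K/W;  Q = ΔT/R_total = 964/0.009838 = 97990 W
T_interface = T_inner − Q·ΣR(inner→interface) = 980 − 98000×0.004261

T ≈ 562 °C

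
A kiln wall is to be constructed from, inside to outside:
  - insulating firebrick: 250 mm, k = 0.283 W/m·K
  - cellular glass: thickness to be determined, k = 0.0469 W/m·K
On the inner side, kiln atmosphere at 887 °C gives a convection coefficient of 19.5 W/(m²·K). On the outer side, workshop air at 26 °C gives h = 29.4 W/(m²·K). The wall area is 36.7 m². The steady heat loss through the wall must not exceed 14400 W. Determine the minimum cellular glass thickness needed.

Model the wall as resistances in series:
R_inner film = 1/(h_i·A) = 1/(19.5×36.7) = 0.001397 K/W
R_insulating firebrick = L/(kA) = 0.25/(0.283×36.7) = 0.02407 K/W
R_outer film = 1/(h_o·A) = 1/(29.4×36.7) = 9.268×10^-4 K/W
Sum of the known resistances R_other = 0.02639 K/W
Required total resistance R_tot = ΔT/Q_allow = 861/14400 = 0.05979 K/W
R_cellular glass = R_tot − R_other = 0.0334 K/W
L = R·k·A = 0.0334×0.0469×36.7

L ≈ 57.5 mm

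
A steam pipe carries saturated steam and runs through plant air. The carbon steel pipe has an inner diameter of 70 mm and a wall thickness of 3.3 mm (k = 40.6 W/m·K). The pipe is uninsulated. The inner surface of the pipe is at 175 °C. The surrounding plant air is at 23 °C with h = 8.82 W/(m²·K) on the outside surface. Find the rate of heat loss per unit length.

q′ ≈ 322 W/m

For a radial system each layer contributes R = ln(r_out/r_in)/(2πkL); films add R = 1/(hA).
R_carbon steel pipe wall = ln(38.3/35)/(2π×40.6×1) = 3.532×10^-4 K/W
R_outer film = 1/(h_o·2πr_oL) = 1/(8.82×2π×0.0383×1) = 0.4711 K/W
R_total = 0.4715 K/W
Q = ΔT/R_total = 152/0.4715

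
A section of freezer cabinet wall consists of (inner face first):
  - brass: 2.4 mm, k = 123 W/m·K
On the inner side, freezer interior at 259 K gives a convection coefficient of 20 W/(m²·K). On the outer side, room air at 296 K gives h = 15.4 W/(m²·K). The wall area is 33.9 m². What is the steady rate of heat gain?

Q ≈ 10900 W

Model the wall as resistances in series:
R_inner film = 1/(h_i·A) = 1/(20×33.9) = 0.001475 K/W
R_brass = L/(kA) = 0.0024/(123×33.9) = 5.756×10^-7 K/W
R_outer film = 1/(h_o·A) = 1/(15.4×33.9) = 0.001915 K/W
R_total = 0.003391 K/W
Q = ΔT / R_total = 37 / 0.003391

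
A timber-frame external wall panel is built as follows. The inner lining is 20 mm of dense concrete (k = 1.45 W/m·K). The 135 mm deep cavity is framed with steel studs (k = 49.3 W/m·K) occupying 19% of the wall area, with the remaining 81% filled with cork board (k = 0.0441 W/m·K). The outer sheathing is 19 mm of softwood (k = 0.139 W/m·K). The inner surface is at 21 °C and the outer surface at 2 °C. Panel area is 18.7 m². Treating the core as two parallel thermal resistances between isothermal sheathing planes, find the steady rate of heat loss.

Sheathing layers in series; stud and cavity paths in parallel between them.
R_inner = 0.02/(1.45×18.7) = 7.376×10^-4 K/W
R_stud  = 0.135/(49.3×0.19×18.7) = 7.707×10^-4 K/W
R_cav   = 0.135/(0.0441×0.81×18.7) = 0.2021 K/W
1/R_core = 1/R_stud + 1/R_cav → R_core = 7.678×10^-4 K/W
R_outer = 0.019/(0.139×18.7) = 0.00731 K/W
R_total = 0.008815 K/W
Q = ΔT/R_total = 19/0.008815

Q ≈ 2160 W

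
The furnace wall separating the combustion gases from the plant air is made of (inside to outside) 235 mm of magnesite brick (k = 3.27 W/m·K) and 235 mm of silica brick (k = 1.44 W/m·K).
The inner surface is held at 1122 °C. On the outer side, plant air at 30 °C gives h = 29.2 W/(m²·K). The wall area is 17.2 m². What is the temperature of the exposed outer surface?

T ≈ 169 °C

Using the resistance-network approach (series):
R_magnesite brick = L/(kA) = 0.235/(3.27×17.2) = 0.004178 K/W
R_silica brick = L/(kA) = 0.235/(1.44×17.2) = 0.009488 K/W
R_outer film = 1/(h_o·A) = 1/(29.2×17.2) = 0.001991 K/W
R_total = 0.01566 K/W;  Q = ΔT/R_total = 1092/0.01566 = 69740 W
T_interface = T_inner − Q·ΣR(inner→interface) = 1122 − 69700×0.01367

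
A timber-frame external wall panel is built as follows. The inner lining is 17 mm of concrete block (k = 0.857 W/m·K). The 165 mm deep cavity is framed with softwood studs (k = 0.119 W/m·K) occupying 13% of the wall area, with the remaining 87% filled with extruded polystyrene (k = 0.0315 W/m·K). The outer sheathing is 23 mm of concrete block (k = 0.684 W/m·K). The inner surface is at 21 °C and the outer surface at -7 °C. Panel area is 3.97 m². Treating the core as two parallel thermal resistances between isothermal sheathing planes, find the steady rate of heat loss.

Q ≈ 28.5 W

Sheathing layers in series; stud and cavity paths in parallel between them.
R_inner = 0.017/(0.857×3.97) = 0.004997 K/W
R_stud  = 0.165/(0.119×0.13×3.97) = 2.687 K/W
R_cav   = 0.165/(0.0315×0.87×3.97) = 1.517 K/W
1/R_core = 1/R_stud + 1/R_cav → R_core = 0.9694 K/W
R_outer = 0.023/(0.684×3.97) = 0.00847 K/W
R_total = 0.9828 K/W
Q = ΔT/R_total = 28/0.9828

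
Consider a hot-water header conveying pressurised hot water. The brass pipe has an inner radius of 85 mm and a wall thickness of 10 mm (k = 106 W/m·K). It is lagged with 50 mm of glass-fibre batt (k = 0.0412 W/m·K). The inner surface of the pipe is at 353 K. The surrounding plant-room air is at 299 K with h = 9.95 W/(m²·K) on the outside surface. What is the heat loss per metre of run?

For a radial system each layer contributes R = ln(r_out/r_in)/(2πkL); films add R = 1/(hA).
R_brass pipe wall = ln(95/85)/(2π×106×1) = 1.67×10^-4 K/W
R_glass-fibre batt = ln(145/95)/(2π×0.0412×1) = 1.633 K/W
R_outer film = 1/(h_o·2πr_oL) = 1/(9.95×2π×0.145×1) = 0.1103 K/W
R_total = 1.744 K/W
Q = ΔT/R_total = 54/1.744

q′ ≈ 31 W/m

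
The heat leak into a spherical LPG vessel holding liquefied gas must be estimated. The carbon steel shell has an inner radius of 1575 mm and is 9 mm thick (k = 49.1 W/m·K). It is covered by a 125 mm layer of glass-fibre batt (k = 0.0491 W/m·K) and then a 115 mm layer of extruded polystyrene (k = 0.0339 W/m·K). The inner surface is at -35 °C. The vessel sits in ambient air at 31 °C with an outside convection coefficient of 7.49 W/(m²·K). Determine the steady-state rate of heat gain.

For a spherical shell R = (1/r₁ − 1/r₂)/(4πk); film R = 1/(h·4πr²). In series:
R_carbon steel shell = (1/1.575 − 1/1.584)/(4π×49.1) = 5.847×10^-6 K/W
R_glass-fibre batt = (1/1.584 − 1/1.709)/(4π×0.0491) = 0.07484 K/W
R_extruded polystyrene = (1/1.709 − 1/1.824)/(4π×0.0339) = 0.0866 K/W
R_outer film = 1/(h·4πr_o²) = 1/(7.49×4π×1.824²) = 0.003193 K/W
R_total = 0.1646 K/W
Q = ΔT/R_total = 66/0.1646

Q ≈ 401 W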